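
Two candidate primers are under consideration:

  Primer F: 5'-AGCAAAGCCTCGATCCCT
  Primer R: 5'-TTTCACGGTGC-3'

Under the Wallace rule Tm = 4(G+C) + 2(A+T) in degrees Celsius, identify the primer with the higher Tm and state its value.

Primer F: A+T=8, G+C=10 → Tm = 2(8)+4(10) = 56°C
Primer R: A+T=5, G+C=6 → Tm = 2(5)+4(6) = 34°C
56°C vs 34°C → primer F is higher.

Primer F, 56°C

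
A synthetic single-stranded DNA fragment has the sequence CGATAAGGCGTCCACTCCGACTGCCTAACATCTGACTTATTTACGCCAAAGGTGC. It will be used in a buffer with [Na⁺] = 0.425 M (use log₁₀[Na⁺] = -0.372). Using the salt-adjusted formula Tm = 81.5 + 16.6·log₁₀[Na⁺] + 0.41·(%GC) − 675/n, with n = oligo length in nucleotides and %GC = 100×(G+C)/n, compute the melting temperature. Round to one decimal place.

83.9°C

Length n = 55. G=11, C=17, T=13, A=14
G+C = 28, so %GC = 28/55 × 100 = 50.909%
Salt term: 16.6 × (-0.372) = -6.175
GC term: 0.41 × 50.909 = 20.873; length term: −675/55 = −12.273
Tm = 81.5 + (-6.175) + 20.873 − 12.273 = 83.925 → 83.9°C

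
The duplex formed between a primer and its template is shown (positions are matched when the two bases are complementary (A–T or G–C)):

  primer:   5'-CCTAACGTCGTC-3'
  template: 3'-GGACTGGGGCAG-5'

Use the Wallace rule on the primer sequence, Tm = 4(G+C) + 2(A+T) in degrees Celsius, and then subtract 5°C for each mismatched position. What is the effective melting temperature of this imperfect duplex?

23°C

Primer base counts: A=2, T=3, G=2, C=5 → A+T=5, G+C=7
Perfect-match Tm = 2(5) + 4(7) = 10 + 28 = 38°C
Mismatches (positions where the bases are not complementary): 3 (at positions 4, 7, 8)
Effective Tm = 38 − 3×5 = 38 − 15 = 23°C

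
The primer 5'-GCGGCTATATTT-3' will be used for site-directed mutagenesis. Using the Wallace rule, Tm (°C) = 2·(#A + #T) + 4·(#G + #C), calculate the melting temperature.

G=3, C=2, T=5, A=2
A+T = 7, G+C = 5
Tm = 2(7) + 4(5) = 14 + 20 = 34°C

34°C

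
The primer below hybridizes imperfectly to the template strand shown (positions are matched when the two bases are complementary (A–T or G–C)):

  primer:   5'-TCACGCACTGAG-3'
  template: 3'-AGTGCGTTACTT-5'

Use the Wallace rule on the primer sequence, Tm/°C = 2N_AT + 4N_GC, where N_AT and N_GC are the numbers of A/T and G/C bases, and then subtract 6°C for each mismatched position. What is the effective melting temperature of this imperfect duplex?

26°C

Primer base counts: A=3, T=2, G=3, C=4 → A+T=5, G+C=7
Perfect-match Tm = 2(5) + 4(7) = 10 + 28 = 38°C
Mismatches (positions where the bases are not complementary): 2 (at positions 8, 12)
Effective Tm = 38 − 2×6 = 38 − 12 = 26°C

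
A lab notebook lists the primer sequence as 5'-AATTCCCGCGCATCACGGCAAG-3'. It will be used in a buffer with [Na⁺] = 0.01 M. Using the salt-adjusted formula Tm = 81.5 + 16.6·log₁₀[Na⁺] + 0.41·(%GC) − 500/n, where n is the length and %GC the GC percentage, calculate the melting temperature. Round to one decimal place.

49.8°C

Length n = 22. Counting bases: C=8, T=3, G=5, A=6
G+C = 13, so %GC = 13/22 × 100 = 59.091%
Salt term: 16.6 × (-2) = -33.2
GC term: 0.41 × 59.091 = 24.227; length term: −500/22 = −22.727
Tm = 81.5 + (-33.2) + 24.227 − 22.727 = 49.8 → 49.8°C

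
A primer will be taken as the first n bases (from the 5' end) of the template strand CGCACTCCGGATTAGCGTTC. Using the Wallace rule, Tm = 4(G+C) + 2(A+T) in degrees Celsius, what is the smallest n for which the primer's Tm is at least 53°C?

n = 17

First 16 bases: CGCACTCCGGATTAGC → Tm = 52°C (< 53°C)
First 17 bases: CGCACTCCGGATTAGCG → Tm = 56°C (≥ 53°C)
Each additional base adds 2°C (A/T) or 4°C (G/C), so Tm is non-decreasing in n; n = 17 is the first length to reach 53°C.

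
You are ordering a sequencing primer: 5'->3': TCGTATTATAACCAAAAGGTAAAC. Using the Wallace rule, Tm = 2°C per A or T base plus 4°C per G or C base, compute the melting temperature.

C=4, A=11, G=3, T=6
AT pairs contribute 17, GC pairs contribute 7.
Tm = 4·7 + 2·17 = 28 + 34 = 62°C

62°C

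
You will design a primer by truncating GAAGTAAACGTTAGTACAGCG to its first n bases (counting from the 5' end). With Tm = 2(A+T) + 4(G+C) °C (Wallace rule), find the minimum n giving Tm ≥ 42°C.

First 15 bases: GAAGTAAACGTTAGT → Tm = 40°C (< 42°C)
First 16 bases: GAAGTAAACGTTAGTA → Tm = 42°C (≥ 42°C)
Since every base adds ≥2°C, Tm only increases with n, so the threshold is first crossed at n = 16.

n = 16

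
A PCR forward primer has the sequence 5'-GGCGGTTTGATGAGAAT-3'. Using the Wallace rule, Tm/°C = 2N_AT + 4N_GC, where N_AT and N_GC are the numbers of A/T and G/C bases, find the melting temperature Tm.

Base counts: T=5, G=7, C=1, A=4
A+T = 9, G+C = 8
Tm = 2×9 + 4×8 = 50°C

50°C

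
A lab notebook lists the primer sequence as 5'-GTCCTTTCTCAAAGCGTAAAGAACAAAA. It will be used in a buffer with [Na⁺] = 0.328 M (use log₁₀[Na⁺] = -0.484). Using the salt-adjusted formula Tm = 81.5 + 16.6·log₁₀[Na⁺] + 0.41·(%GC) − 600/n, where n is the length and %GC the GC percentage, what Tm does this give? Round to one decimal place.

66.7°C

Length n = 28. C=6, G=4, T=6, A=12
G+C = 10, so %GC = 10/28 × 100 = 35.714%
Salt term: 16.6 × (-0.484) = -8.034
GC term: 0.41 × 35.714 = 14.643; length term: −600/28 = −21.429
Tm = 81.5 + (-8.034) + 14.643 − 21.429 = 66.68 → 66.7°C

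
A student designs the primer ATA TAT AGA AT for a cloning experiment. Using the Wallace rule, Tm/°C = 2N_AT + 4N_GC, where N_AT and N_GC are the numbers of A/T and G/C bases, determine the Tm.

24°C

Scanning the sequence gives C=0, G=1, A=6, T=4.
So N_AT = 10 and N_GC = 1.
Tm = 4·1 + 2·10 = 4 + 20 = 24°C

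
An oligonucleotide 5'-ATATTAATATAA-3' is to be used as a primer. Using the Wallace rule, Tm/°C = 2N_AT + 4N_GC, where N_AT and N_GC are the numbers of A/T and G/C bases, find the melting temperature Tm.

Counting bases: T=5, A=7, C=0, G=0
AT pairs contribute 12, GC pairs contribute 0.
Tm = 2(12) + 4(0) = 24 + 0 = 24°C

24°C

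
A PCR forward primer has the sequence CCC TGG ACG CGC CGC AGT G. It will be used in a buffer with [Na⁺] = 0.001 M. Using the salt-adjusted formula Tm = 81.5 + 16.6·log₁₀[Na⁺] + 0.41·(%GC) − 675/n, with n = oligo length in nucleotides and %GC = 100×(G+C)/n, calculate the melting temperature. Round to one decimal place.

Length n = 19. Base counts: G=7, A=2, C=8, T=2
G+C = 15, so %GC = 15/19 × 100 = 78.947%
Salt term: 16.6 × (-3) = -49.8
GC term: 0.41 × 78.947 = 32.368; length term: −675/19 = −35.526
Tm = 81.5 + (-49.8) + 32.368 − 35.526 = 28.542 → 28.5°C

28.5°C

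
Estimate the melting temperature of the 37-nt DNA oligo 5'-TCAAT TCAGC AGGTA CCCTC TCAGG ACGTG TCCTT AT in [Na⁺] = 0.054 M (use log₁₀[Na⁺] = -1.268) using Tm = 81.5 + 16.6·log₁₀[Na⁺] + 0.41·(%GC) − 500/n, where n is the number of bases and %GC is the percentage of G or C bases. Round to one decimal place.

66.9°C

Length n = 37. Base counts: T=11, A=8, G=7, C=11
G+C = 18, so %GC = 18/37 × 100 = 48.649%
Salt term: 16.6 × (-1.268) = -21.049
GC term: 0.41 × 48.649 = 19.946; length term: −500/37 = −13.514
Tm = 81.5 + (-21.049) + 19.946 − 13.514 = 66.883 → 66.9°C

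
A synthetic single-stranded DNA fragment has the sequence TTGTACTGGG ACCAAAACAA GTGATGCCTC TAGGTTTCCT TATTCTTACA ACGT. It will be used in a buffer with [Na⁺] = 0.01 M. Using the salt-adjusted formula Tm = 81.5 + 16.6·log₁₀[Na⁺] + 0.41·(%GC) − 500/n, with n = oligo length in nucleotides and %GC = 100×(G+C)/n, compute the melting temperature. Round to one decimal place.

Length n = 54. G=10, A=14, T=18, C=12
G+C = 22, so %GC = 22/54 × 100 = 40.741%
Salt term: 16.6 × (-2) = -33.2
GC term: 0.41 × 40.741 = 16.704; length term: −500/54 = −9.259
Tm = 81.5 + (-33.2) + 16.704 − 9.259 = 55.745 → 55.7°C

55.7°C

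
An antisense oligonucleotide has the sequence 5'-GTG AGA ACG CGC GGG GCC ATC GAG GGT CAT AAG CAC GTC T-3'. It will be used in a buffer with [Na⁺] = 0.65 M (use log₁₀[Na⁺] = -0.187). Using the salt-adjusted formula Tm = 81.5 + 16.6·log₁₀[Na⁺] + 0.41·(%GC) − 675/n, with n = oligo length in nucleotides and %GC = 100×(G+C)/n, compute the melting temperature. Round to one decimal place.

87.1°C

Length n = 40. C=10, G=15, A=9, T=6
G+C = 25, so %GC = 25/40 × 100 = 62.5%
Salt term: 16.6 × (-0.187) = -3.104
GC term: 0.41 × 62.5 = 25.625; length term: −675/40 = −16.875
Tm = 81.5 + (-3.104) + 25.625 − 16.875 = 87.146 → 87.1°C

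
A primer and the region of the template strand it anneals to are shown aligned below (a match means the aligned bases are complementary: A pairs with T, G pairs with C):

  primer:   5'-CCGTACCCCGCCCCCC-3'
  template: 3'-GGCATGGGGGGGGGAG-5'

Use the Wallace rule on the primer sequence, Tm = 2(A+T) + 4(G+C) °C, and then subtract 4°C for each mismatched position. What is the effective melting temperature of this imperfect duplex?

Primer base counts: A=1, T=1, G=2, C=12 → A+T=2, G+C=14
Perfect-match Tm = 2(2) + 4(14) = 4 + 56 = 60°C
Mismatches (positions where the bases are not complementary): 2 (at positions 10, 15)
Effective Tm = 60 − 2×4 = 60 − 8 = 52°C

52°C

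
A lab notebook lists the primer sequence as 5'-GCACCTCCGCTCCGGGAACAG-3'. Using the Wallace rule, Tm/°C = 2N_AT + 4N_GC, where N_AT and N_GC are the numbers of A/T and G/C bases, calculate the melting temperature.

Base counts: G=6, C=9, T=2, A=4
A+T = 6, G+C = 15
Tm = 4·15 + 2·6 = 60 + 12 = 72°C

72°C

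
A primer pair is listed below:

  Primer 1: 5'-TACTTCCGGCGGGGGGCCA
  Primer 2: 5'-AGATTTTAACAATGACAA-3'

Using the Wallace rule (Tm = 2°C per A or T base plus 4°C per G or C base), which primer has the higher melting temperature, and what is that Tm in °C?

Primer 1, 66°C

Primer 1: A+T=5, G+C=14 → Tm = 2(5)+4(14) = 66°C
Primer 2: A+T=14, G+C=4 → Tm = 2(14)+4(4) = 44°C
66°C vs 44°C → primer 1 is higher.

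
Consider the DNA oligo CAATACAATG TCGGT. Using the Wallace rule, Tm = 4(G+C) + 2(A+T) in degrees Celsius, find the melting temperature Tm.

Base counts: T=4, A=5, C=3, G=3
A+T = 9, G+C = 6
Tm = 2×9 + 4×6 = 42°C

42°C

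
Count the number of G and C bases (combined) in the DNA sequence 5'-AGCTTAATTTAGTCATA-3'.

4

A=6, C=2, T=7, G=2
Total G or C: 2 + 2 = 4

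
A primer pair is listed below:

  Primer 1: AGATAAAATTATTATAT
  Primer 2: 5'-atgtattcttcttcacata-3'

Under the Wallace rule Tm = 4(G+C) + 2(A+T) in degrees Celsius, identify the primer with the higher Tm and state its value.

Primer 1: A+T=16, G+C=1 → Tm = 2(16)+4(1) = 36°C
Primer 2: A+T=14, G+C=5 → Tm = 2(14)+4(5) = 48°C
36°C vs 48°C → primer 2 is higher.

Primer 2, 48°C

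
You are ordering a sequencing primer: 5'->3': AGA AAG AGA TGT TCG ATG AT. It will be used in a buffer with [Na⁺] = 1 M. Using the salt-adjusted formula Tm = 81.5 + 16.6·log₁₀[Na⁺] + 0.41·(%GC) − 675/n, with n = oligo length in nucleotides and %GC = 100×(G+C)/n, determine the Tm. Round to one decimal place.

62.1°C

Length n = 20. A=8, T=5, C=1, G=6
G+C = 7, so %GC = 7/20 × 100 = 35%
Salt term: 16.6 × (0) = 0
GC term: 0.41 × 35 = 14.35; length term: −675/20 = −33.75
Tm = 81.5 + (0) + 14.35 − 33.75 = 62.1 → 62.1°C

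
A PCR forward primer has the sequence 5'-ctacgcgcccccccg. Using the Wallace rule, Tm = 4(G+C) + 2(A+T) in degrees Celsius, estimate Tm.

56°C

Counting bases: G=3, C=10, A=1, T=1
A+T = 2, G+C = 13
Tm = 4·13 + 2·2 = 52 + 4 = 56°C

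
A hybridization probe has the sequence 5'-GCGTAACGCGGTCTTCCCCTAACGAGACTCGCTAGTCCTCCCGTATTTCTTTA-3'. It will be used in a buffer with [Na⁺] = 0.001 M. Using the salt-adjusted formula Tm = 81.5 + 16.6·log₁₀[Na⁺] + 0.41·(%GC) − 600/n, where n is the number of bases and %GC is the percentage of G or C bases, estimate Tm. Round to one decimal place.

42.0°C

Length n = 53. Counting bases: G=10, A=9, T=16, C=18
G+C = 28, so %GC = 28/53 × 100 = 52.83%
Salt term: 16.6 × (-3) = -49.8
GC term: 0.41 × 52.83 = 21.66; length term: −600/53 = −11.321
Tm = 81.5 + (-49.8) + 21.66 − 11.321 = 42.039 → 42.0°C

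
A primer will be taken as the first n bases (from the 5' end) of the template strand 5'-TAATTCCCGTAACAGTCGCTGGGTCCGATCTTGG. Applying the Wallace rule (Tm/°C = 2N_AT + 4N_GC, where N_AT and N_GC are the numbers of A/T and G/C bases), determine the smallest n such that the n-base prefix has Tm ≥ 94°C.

n = 31

First 30 bases: TAATTCCCGTAACAGTCGCTGGGTCCGATC → Tm = 92°C (< 94°C)
First 31 bases: TAATTCCCGTAACAGTCGCTGGGTCCGATCT → Tm = 94°C (≥ 94°C)
Each additional base adds 2°C (A/T) or 4°C (G/C), so Tm is non-decreasing in n; n = 31 is the first length to reach 94°C.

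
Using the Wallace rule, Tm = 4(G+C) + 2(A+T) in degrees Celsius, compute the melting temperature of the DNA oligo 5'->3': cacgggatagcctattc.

52°C

C=5, G=4, T=4, A=4
A+T = 8, G+C = 9
Tm = 2(8) + 4(9) = 16 + 36 = 52°C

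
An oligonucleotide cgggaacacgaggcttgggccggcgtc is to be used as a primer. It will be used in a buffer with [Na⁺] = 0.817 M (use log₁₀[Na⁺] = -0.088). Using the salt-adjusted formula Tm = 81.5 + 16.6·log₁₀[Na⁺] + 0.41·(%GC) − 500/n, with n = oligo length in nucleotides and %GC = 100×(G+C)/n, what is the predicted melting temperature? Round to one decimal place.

Length n = 27. Base counts: T=3, G=12, A=4, C=8
G+C = 20, so %GC = 20/27 × 100 = 74.074%
Salt term: 16.6 × (-0.088) = -1.461
GC term: 0.41 × 74.074 = 30.37; length term: −500/27 = −18.519
Tm = 81.5 + (-1.461) + 30.37 − 18.519 = 91.89 → 91.9°C

91.9°C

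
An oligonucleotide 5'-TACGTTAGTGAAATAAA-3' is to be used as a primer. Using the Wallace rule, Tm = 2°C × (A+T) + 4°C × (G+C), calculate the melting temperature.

Base counts: A=8, T=5, G=3, C=1
A+T = 13, G+C = 4
Tm = 2×13 + 4×4 = 42°C

42°C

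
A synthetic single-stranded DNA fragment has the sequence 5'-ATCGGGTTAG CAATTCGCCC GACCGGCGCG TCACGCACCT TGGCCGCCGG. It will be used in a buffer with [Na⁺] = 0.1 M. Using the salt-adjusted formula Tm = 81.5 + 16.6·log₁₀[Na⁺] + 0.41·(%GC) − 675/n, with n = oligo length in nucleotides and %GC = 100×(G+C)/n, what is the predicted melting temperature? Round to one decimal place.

80.1°C

Length n = 50. Counting bases: C=19, G=16, A=7, T=8
G+C = 35, so %GC = 35/50 × 100 = 70%
Salt term: 16.6 × (-1) = -16.6
GC term: 0.41 × 70 = 28.7; length term: −675/50 = −13.5
Tm = 81.5 + (-16.6) + 28.7 − 13.5 = 80.1 → 80.1°C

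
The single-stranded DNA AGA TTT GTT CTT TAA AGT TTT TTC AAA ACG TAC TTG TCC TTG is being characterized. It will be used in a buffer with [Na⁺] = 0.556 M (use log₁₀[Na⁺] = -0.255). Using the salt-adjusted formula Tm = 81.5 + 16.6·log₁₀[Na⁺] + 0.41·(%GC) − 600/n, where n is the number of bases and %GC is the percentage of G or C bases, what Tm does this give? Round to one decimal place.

74.7°C

Length n = 42. Scanning the sequence gives T=20, G=6, C=6, A=10.
G+C = 12, so %GC = 12/42 × 100 = 28.571%
Salt term: 16.6 × (-0.255) = -4.233
GC term: 0.41 × 28.571 = 11.714; length term: −600/42 = −14.286
Tm = 81.5 + (-4.233) + 11.714 − 14.286 = 74.695 → 74.7°C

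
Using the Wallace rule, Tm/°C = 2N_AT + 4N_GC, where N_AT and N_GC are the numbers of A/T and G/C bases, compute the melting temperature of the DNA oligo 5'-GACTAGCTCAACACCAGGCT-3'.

Counting bases: T=3, A=6, G=4, C=7
So N_AT = 9 and N_GC = 11.
Tm = 2×9 + 4×11 = 62°C

62°C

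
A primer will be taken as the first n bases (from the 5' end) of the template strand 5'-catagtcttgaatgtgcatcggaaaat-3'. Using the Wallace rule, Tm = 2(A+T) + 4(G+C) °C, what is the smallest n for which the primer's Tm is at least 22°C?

First 7 bases: CATAGTC → Tm = 20°C (< 22°C)
First 8 bases: CATAGTCT → Tm = 22°C (≥ 22°C)
Since every base adds ≥2°C, Tm only increases with n, so the threshold is first crossed at n = 8.

n = 8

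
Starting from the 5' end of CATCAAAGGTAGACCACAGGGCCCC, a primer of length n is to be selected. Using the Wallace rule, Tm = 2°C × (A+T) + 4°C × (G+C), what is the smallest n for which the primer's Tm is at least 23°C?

n = 9

First 8 bases: CATCAAAG → Tm = 22°C (< 23°C)
First 9 bases: CATCAAAGG → Tm = 26°C (≥ 23°C)
Each additional base adds 2°C (A/T) or 4°C (G/C), so Tm is non-decreasing in n; n = 9 is the first length to reach 23°C.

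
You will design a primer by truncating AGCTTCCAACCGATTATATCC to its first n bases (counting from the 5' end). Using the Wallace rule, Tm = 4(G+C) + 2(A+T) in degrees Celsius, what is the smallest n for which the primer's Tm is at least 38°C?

First 11 bases: AGCTTCCAACC → Tm = 34°C (< 38°C)
First 12 bases: AGCTTCCAACCG → Tm = 38°C (≥ 38°C)
Each additional base adds 2°C (A/T) or 4°C (G/C), so Tm is non-decreasing in n; n = 12 is the first length to reach 38°C.

n = 12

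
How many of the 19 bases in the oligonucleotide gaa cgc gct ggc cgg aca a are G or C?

Counting bases: G=7, A=5, T=1, C=6
G+C = 7 + 6 = 13

13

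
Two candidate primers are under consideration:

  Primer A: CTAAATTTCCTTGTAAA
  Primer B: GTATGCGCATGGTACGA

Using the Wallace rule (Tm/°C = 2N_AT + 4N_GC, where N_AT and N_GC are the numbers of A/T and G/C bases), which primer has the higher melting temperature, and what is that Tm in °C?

Primer A: A+T=13, G+C=4 → Tm = 2(13)+4(4) = 42°C
Primer B: A+T=8, G+C=9 → Tm = 2(8)+4(9) = 52°C
42°C vs 52°C → primer B is higher.

Primer B, 52°C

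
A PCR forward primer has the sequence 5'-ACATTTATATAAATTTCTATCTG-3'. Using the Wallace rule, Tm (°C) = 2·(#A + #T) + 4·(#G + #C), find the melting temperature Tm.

54°C

Counting bases: A=8, G=1, T=11, C=3
AT pairs contribute 19, GC pairs contribute 4.
Tm = 2(19) + 4(4) = 38 + 16 = 54°C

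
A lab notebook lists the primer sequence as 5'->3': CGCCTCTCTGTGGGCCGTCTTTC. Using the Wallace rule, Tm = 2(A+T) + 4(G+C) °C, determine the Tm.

76°C

Scanning the sequence gives G=6, A=0, T=8, C=9.
A+T = 8, G+C = 15
Tm = 2×8 + 4×15 = 76°C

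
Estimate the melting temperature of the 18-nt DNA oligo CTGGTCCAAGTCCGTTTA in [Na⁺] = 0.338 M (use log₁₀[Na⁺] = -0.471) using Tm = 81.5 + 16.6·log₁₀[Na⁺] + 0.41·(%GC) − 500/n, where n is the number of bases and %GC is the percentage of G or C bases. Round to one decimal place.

Length n = 18. Base counts: A=3, C=5, T=6, G=4
G+C = 9, so %GC = 9/18 × 100 = 50%
Salt term: 16.6 × (-0.471) = -7.819
GC term: 0.41 × 50 = 20.5; length term: −500/18 = −27.778
Tm = 81.5 + (-7.819) + 20.5 − 27.778 = 66.403 → 66.4°C

66.4°C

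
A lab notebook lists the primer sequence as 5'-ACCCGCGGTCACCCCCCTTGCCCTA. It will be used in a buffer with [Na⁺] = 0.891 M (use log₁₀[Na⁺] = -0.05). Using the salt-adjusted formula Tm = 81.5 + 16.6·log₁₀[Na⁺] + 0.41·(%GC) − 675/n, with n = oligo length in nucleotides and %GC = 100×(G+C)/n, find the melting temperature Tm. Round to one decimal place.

Length n = 25. Counting bases: A=3, G=4, T=4, C=14
G+C = 18, so %GC = 18/25 × 100 = 72%
Salt term: 16.6 × (-0.05) = -0.83
GC term: 0.41 × 72 = 29.52; length term: −675/25 = −27
Tm = 81.5 + (-0.83) + 29.52 − 27 = 83.19 → 83.2°C

83.2°C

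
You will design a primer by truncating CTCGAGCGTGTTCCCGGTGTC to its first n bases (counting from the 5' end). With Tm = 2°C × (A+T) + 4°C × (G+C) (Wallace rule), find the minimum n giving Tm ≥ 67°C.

First 20 bases: CTCGAGCGTGTTCCCGGTGT → Tm = 66°C (< 67°C)
First 21 bases: CTCGAGCGTGTTCCCGGTGTC → Tm = 70°C (≥ 67°C)
Since every base adds ≥2°C, Tm only increases with n, so the threshold is first crossed at n = 21.

n = 21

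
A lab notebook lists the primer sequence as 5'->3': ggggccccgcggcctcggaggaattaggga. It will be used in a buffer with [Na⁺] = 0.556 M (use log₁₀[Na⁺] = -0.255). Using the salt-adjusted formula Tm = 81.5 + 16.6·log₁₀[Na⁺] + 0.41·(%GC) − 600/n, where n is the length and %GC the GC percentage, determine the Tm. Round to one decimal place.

Length n = 30. Counting bases: A=5, G=14, T=3, C=8
G+C = 22, so %GC = 22/30 × 100 = 73.333%
Salt term: 16.6 × (-0.255) = -4.233
GC term: 0.41 × 73.333 = 30.067; length term: −600/30 = −20
Tm = 81.5 + (-4.233) + 30.067 − 20 = 87.334 → 87.3°C

87.3°C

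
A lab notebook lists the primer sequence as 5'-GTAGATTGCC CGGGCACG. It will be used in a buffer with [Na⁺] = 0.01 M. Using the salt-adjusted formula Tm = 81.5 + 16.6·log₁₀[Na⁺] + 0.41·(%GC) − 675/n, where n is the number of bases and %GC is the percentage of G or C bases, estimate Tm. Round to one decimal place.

Length n = 18. Counting bases: T=3, A=3, C=5, G=7
G+C = 12, so %GC = 12/18 × 100 = 66.667%
Salt term: 16.6 × (-2) = -33.2
GC term: 0.41 × 66.667 = 27.333; length term: −675/18 = −37.5
Tm = 81.5 + (-33.2) + 27.333 − 37.5 = 38.133 → 38.1°C

38.1°C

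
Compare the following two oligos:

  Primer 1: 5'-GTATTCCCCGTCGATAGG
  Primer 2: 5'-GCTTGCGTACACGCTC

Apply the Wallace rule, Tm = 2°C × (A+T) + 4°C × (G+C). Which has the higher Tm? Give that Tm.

Primer 1, 56°C

Primer 1: A+T=8, G+C=10 → Tm = 2(8)+4(10) = 56°C
Primer 2: A+T=6, G+C=10 → Tm = 2(6)+4(10) = 52°C
56°C vs 52°C → primer 1 is higher.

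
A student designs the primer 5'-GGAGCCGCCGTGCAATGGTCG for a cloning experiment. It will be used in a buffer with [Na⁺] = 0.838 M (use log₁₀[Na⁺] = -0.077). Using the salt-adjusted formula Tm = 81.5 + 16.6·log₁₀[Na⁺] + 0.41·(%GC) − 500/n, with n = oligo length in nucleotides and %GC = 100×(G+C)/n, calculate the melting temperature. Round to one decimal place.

85.7°C

Length n = 21. Scanning the sequence gives T=3, A=3, C=6, G=9.
G+C = 15, so %GC = 15/21 × 100 = 71.429%
Salt term: 16.6 × (-0.077) = -1.278
GC term: 0.41 × 71.429 = 29.286; length term: −500/21 = −23.81
Tm = 81.5 + (-1.278) + 29.286 − 23.81 = 85.698 → 85.7°C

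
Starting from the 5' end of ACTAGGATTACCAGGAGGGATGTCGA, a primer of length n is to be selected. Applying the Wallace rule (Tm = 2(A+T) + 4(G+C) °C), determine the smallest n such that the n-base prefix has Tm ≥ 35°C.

First 12 bases: ACTAGGATTACC → Tm = 34°C (< 35°C)
First 13 bases: ACTAGGATTACCA → Tm = 36°C (≥ 35°C)
Each additional base adds 2°C (A/T) or 4°C (G/C), so Tm is non-decreasing in n; n = 13 is the first length to reach 35°C.

n = 13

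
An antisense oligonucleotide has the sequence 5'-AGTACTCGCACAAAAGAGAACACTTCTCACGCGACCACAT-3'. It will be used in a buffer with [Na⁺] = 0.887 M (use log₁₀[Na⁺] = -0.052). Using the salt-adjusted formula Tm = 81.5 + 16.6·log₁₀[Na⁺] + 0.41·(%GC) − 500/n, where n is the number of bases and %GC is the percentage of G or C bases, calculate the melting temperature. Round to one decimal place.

Length n = 40. Counting bases: C=13, A=15, T=6, G=6
G+C = 19, so %GC = 19/40 × 100 = 47.5%
Salt term: 16.6 × (-0.052) = -0.863
GC term: 0.41 × 47.5 = 19.475; length term: −500/40 = −12.5
Tm = 81.5 + (-0.863) + 19.475 − 12.5 = 87.612 → 87.6°C

87.6°C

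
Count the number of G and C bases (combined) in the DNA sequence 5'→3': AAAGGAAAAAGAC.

Base counts: C=1, A=9, G=3, T=0
Total G or C: 3 + 1 = 4

4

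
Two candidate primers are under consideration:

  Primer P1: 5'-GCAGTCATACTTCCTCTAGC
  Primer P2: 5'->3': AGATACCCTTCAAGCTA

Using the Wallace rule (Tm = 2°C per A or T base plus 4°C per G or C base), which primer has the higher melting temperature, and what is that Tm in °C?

Primer P1, 60°C

Primer P1: A+T=10, G+C=10 → Tm = 2(10)+4(10) = 60°C
Primer P2: A+T=10, G+C=7 → Tm = 2(10)+4(7) = 48°C
60°C vs 48°C → primer P1 is higher.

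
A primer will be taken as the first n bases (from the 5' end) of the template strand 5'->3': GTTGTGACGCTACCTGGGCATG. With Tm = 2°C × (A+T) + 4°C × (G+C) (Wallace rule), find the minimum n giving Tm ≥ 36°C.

First 11 bases: GTTGTGACGCT → Tm = 34°C (< 36°C)
First 12 bases: GTTGTGACGCTA → Tm = 36°C (≥ 36°C)
Each additional base adds 2°C (A/T) or 4°C (G/C), so Tm is non-decreasing in n; n = 12 is the first length to reach 36°C.

n = 12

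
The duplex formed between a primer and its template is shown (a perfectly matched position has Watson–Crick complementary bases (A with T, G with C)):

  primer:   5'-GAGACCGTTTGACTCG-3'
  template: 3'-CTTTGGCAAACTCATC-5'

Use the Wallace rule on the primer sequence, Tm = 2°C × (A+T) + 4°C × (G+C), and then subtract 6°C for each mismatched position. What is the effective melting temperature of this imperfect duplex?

Primer base counts: A=3, T=4, G=5, C=4 → A+T=7, G+C=9
Perfect-match Tm = 2(7) + 4(9) = 14 + 36 = 50°C
Mismatches (positions where the bases are not complementary): 3 (at positions 3, 13, 15)
Effective Tm = 50 − 3×6 = 50 − 18 = 32°C

32°C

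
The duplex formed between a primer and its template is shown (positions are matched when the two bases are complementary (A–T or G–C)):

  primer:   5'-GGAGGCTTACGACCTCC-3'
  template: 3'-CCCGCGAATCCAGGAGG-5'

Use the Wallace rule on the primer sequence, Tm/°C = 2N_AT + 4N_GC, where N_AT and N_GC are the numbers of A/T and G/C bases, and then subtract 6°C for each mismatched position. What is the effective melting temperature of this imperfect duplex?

32°C

Primer base counts: A=3, T=3, G=5, C=6 → A+T=6, G+C=11
Perfect-match Tm = 2(6) + 4(11) = 12 + 44 = 56°C
Mismatches (positions where the bases are not complementary): 4 (at positions 3, 4, 10, 12)
Effective Tm = 56 − 4×6 = 56 − 24 = 32°C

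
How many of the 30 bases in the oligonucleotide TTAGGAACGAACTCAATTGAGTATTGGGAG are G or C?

Counting bases: G=9, C=3, T=8, A=10
Total G or C: 9 + 3 = 12

12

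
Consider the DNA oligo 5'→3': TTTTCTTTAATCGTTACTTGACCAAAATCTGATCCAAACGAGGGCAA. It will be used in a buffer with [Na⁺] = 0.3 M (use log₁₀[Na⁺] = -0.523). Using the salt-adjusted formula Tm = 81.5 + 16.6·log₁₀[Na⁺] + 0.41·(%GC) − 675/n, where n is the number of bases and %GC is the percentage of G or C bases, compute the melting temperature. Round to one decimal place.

73.3°C

Length n = 47. Base counts: C=10, A=15, T=15, G=7
G+C = 17, so %GC = 17/47 × 100 = 36.17%
Salt term: 16.6 × (-0.523) = -8.682
GC term: 0.41 × 36.17 = 14.83; length term: −675/47 = −14.362
Tm = 81.5 + (-8.682) + 14.83 − 14.362 = 73.286 → 73.3°C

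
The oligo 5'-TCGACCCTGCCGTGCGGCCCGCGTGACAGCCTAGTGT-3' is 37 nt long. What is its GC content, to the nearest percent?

Scanning the sequence gives A=4, T=7, C=14, G=12.
G+C = 12 + 14 = 26 out of 37 bases
%GC = 26/37 × 100 = 70.27% ≈ 70%

70%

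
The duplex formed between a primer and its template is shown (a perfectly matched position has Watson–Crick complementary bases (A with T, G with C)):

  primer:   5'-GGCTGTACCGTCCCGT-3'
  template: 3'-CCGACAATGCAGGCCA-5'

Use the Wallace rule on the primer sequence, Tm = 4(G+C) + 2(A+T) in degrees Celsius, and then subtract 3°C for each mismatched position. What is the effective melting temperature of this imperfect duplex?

45°C

Primer base counts: A=1, T=4, G=5, C=6 → A+T=5, G+C=11
Perfect-match Tm = 2(5) + 4(11) = 10 + 44 = 54°C
Mismatches (positions where the bases are not complementary): 3 (at positions 7, 8, 14)
Effective Tm = 54 − 3×3 = 54 − 9 = 45°C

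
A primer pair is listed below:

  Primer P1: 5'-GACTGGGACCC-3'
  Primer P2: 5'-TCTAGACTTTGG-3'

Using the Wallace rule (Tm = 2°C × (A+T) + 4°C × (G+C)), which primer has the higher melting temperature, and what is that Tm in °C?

Primer P1, 38°C

Primer P1: A+T=3, G+C=8 → Tm = 2(3)+4(8) = 38°C
Primer P2: A+T=7, G+C=5 → Tm = 2(7)+4(5) = 34°C
38°C vs 34°C → primer P1 is higher.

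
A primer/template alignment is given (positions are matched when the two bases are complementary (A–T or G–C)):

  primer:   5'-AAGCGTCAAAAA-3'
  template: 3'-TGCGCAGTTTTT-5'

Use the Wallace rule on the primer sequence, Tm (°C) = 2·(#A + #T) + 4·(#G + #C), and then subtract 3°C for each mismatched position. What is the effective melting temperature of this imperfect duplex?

Primer base counts: A=7, T=1, G=2, C=2 → A+T=8, G+C=4
Perfect-match Tm = 2(8) + 4(4) = 16 + 16 = 32°C
Mismatches (positions where the bases are not complementary): 1 (at position 2)
Effective Tm = 32 − 1×3 = 32 − 3 = 29°C

29°C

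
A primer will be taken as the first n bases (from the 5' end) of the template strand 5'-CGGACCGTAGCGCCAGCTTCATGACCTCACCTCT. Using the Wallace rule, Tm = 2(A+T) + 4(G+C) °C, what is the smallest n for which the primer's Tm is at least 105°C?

n = 33

First 32 bases: CGGACCGTAGCGCCAGCTTCATGACCTCACCT → Tm = 104°C (< 105°C)
First 33 bases: CGGACCGTAGCGCCAGCTTCATGACCTCACCTC → Tm = 108°C (≥ 105°C)
Each additional base adds 2°C (A/T) or 4°C (G/C), so Tm is non-decreasing in n; n = 33 is the first length to reach 105°C.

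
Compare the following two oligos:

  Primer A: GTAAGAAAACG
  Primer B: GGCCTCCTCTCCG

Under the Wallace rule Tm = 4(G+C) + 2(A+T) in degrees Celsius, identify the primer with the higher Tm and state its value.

Primer A: A+T=7, G+C=4 → Tm = 2(7)+4(4) = 30°C
Primer B: A+T=3, G+C=10 → Tm = 2(3)+4(10) = 46°C
30°C vs 46°C → primer B is higher.

Primer B, 46°C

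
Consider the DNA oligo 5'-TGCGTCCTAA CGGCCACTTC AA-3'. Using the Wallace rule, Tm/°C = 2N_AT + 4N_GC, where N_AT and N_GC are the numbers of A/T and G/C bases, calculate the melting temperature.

68°C

Scanning the sequence gives A=5, T=5, G=4, C=8.
AT pairs contribute 10, GC pairs contribute 12.
Tm = 2(10) + 4(12) = 20 + 48 = 68°C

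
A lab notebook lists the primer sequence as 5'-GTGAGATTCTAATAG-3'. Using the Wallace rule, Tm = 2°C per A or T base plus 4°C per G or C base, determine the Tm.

Base counts: A=5, G=4, C=1, T=5
AT pairs contribute 10, GC pairs contribute 5.
Tm = 2×10 + 4×5 = 40°C

40°C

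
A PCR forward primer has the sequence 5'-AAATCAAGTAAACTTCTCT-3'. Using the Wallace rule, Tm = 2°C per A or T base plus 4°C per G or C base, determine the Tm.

Counting bases: G=1, T=6, A=8, C=4
A+T = 14, G+C = 5
Tm = 2×14 + 4×5 = 48°C

48°C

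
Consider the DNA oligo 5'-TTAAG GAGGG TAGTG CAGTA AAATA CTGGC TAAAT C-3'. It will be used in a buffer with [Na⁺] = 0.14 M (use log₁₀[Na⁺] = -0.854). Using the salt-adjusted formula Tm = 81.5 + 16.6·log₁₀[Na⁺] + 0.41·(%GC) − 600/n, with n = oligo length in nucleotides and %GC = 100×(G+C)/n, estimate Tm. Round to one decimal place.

Length n = 36. Scanning the sequence gives A=13, C=4, G=10, T=9.
G+C = 14, so %GC = 14/36 × 100 = 38.889%
Salt term: 16.6 × (-0.854) = -14.176
GC term: 0.41 × 38.889 = 15.944; length term: −600/36 = −16.667
Tm = 81.5 + (-14.176) + 15.944 − 16.667 = 66.601 → 66.6°C

66.6°C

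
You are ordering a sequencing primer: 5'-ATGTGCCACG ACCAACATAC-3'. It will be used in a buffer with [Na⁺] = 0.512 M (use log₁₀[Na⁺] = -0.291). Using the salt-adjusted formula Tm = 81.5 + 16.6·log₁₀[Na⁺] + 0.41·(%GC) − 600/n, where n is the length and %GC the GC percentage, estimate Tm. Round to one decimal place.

Length n = 20. G=3, A=7, T=3, C=7
G+C = 10, so %GC = 10/20 × 100 = 50%
Salt term: 16.6 × (-0.291) = -4.831
GC term: 0.41 × 50 = 20.5; length term: −600/20 = −30
Tm = 81.5 + (-4.831) + 20.5 − 30 = 67.169 → 67.2°C

67.2°C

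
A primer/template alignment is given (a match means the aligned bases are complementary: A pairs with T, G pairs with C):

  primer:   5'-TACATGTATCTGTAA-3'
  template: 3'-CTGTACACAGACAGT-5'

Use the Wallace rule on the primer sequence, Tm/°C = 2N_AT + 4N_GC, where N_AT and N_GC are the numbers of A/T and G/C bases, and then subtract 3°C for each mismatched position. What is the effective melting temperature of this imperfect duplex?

29°C

Primer base counts: A=5, T=6, G=2, C=2 → A+T=11, G+C=4
Perfect-match Tm = 2(11) + 4(4) = 22 + 16 = 38°C
Mismatches (positions where the bases are not complementary): 3 (at positions 1, 8, 14)
Effective Tm = 38 − 3×3 = 38 − 9 = 29°C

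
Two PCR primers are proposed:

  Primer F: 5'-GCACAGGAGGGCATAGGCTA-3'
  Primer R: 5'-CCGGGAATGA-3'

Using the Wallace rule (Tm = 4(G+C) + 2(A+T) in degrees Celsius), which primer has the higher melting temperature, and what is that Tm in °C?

Primer F, 64°C

Primer F: A+T=8, G+C=12 → Tm = 2(8)+4(12) = 64°C
Primer R: A+T=4, G+C=6 → Tm = 2(4)+4(6) = 32°C
64°C vs 32°C → primer F is higher.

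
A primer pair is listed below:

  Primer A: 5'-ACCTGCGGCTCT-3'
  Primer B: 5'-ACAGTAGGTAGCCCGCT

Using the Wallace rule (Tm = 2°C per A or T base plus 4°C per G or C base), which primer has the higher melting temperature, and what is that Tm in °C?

Primer B, 54°C

Primer A: A+T=4, G+C=8 → Tm = 2(4)+4(8) = 40°C
Primer B: A+T=7, G+C=10 → Tm = 2(7)+4(10) = 54°C
40°C vs 54°C → primer B is higher.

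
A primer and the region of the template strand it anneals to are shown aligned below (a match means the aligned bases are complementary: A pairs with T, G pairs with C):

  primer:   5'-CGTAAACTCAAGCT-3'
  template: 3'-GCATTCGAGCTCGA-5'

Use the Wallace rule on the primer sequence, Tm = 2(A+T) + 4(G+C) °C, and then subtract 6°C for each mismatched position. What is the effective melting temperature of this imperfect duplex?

28°C

Primer base counts: A=5, T=3, G=2, C=4 → A+T=8, G+C=6
Perfect-match Tm = 2(8) + 4(6) = 16 + 24 = 40°C
Mismatches (positions where the bases are not complementary): 2 (at positions 6, 10)
Effective Tm = 40 − 2×6 = 40 − 12 = 28°C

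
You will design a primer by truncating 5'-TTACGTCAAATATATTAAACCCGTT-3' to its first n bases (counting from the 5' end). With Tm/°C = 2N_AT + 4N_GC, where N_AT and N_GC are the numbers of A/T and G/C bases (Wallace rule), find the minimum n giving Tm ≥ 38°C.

n = 16

First 15 bases: TTACGTCAAATATAT → Tm = 36°C (< 38°C)
First 16 bases: TTACGTCAAATATATT → Tm = 38°C (≥ 38°C)
Each additional base adds 2°C (A/T) or 4°C (G/C), so Tm is non-decreasing in n; n = 16 is the first length to reach 38°C.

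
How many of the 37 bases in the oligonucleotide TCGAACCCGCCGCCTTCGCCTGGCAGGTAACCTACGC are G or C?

25

Scanning the sequence gives A=6, T=6, C=16, G=9.
Total G or C: 9 + 16 = 25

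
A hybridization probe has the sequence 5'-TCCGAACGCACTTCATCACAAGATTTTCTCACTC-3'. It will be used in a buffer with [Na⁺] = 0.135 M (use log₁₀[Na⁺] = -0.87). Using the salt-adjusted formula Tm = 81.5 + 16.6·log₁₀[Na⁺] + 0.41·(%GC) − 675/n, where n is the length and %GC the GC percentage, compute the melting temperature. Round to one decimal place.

Length n = 34. Base counts: C=12, G=3, A=9, T=10
G+C = 15, so %GC = 15/34 × 100 = 44.118%
Salt term: 16.6 × (-0.87) = -14.442
GC term: 0.41 × 44.118 = 18.088; length term: −675/34 = −19.853
Tm = 81.5 + (-14.442) + 18.088 − 19.853 = 65.293 → 65.3°C

65.3°C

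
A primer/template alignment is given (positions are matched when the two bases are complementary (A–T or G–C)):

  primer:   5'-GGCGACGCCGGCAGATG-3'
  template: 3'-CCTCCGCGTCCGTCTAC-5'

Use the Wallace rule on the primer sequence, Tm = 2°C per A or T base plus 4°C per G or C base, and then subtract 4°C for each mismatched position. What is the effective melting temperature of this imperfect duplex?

Primer base counts: A=3, T=1, G=8, C=5 → A+T=4, G+C=13
Perfect-match Tm = 2(4) + 4(13) = 8 + 52 = 60°C
Mismatches (positions where the bases are not complementary): 3 (at positions 3, 5, 9)
Effective Tm = 60 − 3×4 = 60 − 12 = 48°C

48°C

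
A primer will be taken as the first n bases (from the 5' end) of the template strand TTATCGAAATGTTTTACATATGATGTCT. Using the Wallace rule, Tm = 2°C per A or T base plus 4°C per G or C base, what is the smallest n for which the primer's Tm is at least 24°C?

n = 10

First 9 bases: TTATCGAAA → Tm = 22°C (< 24°C)
First 10 bases: TTATCGAAAT → Tm = 24°C (≥ 24°C)
Each additional base adds 2°C (A/T) or 4°C (G/C), so Tm is non-decreasing in n; n = 10 is the first length to reach 24°C.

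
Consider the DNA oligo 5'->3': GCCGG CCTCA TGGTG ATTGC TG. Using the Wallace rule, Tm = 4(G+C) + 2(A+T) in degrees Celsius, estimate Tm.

Scanning the sequence gives A=2, G=8, T=6, C=6.
A+T = 8, G+C = 14
Tm = 4·14 + 2·8 = 56 + 16 = 72°C

72°C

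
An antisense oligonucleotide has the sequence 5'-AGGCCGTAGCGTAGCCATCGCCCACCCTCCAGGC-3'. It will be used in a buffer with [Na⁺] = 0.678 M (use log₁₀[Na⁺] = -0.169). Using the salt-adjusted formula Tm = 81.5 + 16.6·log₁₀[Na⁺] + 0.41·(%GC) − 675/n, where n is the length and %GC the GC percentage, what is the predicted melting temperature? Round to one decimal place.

Length n = 34. Base counts: C=15, A=6, T=4, G=9
G+C = 24, so %GC = 24/34 × 100 = 70.588%
Salt term: 16.6 × (-0.169) = -2.805
GC term: 0.41 × 70.588 = 28.941; length term: −675/34 = −19.853
Tm = 81.5 + (-2.805) + 28.941 − 19.853 = 87.783 → 87.8°C

87.8°C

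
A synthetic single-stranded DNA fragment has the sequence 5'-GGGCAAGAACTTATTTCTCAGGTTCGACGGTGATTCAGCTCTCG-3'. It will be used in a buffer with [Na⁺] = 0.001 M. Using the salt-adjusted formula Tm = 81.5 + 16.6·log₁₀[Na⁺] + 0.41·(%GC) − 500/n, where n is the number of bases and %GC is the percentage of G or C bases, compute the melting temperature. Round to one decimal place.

40.8°C

Length n = 44. Counting bases: G=12, C=10, T=13, A=9
G+C = 22, so %GC = 22/44 × 100 = 50%
Salt term: 16.6 × (-3) = -49.8
GC term: 0.41 × 50 = 20.5; length term: −500/44 = −11.364
Tm = 81.5 + (-49.8) + 20.5 − 11.364 = 40.836 → 40.8°C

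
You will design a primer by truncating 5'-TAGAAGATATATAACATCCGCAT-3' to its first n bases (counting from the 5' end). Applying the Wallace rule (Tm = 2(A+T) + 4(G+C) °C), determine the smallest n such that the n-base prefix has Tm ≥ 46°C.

n = 19

First 18 bases: TAGAAGATATATAACATC → Tm = 44°C (< 46°C)
First 19 bases: TAGAAGATATATAACATCC → Tm = 48°C (≥ 46°C)
Since every base adds ≥2°C, Tm only increases with n, so the threshold is first crossed at n = 19.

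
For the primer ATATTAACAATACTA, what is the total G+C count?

2

Counting bases: C=2, T=5, A=8, G=0
Total G or C: 0 + 2 = 2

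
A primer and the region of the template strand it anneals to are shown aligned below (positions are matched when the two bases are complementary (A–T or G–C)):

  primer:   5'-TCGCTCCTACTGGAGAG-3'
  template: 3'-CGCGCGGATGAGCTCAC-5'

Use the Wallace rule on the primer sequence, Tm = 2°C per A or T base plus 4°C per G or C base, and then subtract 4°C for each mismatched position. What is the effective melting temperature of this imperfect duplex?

Primer base counts: A=3, T=4, G=5, C=5 → A+T=7, G+C=10
Perfect-match Tm = 2(7) + 4(10) = 14 + 40 = 54°C
Mismatches (positions where the bases are not complementary): 4 (at positions 1, 5, 12, 16)
Effective Tm = 54 − 4×4 = 54 − 16 = 38°C

38°C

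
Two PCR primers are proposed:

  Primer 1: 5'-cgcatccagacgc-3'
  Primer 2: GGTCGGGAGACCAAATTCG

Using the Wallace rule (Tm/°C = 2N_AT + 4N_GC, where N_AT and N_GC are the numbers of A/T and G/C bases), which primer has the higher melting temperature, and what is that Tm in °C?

Primer 1: A+T=4, G+C=9 → Tm = 2(4)+4(9) = 44°C
Primer 2: A+T=8, G+C=11 → Tm = 2(8)+4(11) = 60°C
44°C vs 60°C → primer 2 is higher.

Primer 2, 60°C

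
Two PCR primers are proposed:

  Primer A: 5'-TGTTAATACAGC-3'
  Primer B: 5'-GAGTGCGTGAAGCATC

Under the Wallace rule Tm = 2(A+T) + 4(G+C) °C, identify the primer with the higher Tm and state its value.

Primer A: A+T=8, G+C=4 → Tm = 2(8)+4(4) = 32°C
Primer B: A+T=7, G+C=9 → Tm = 2(7)+4(9) = 50°C
32°C vs 50°C → primer B is higher.

Primer B, 50°C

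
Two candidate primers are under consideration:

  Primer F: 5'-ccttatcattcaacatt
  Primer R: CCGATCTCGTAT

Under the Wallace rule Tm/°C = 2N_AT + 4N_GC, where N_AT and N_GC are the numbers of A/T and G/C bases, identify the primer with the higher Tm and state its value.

Primer F, 44°C

Primer F: A+T=12, G+C=5 → Tm = 2(12)+4(5) = 44°C
Primer R: A+T=6, G+C=6 → Tm = 2(6)+4(6) = 36°C
44°C vs 36°C → primer F is higher.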